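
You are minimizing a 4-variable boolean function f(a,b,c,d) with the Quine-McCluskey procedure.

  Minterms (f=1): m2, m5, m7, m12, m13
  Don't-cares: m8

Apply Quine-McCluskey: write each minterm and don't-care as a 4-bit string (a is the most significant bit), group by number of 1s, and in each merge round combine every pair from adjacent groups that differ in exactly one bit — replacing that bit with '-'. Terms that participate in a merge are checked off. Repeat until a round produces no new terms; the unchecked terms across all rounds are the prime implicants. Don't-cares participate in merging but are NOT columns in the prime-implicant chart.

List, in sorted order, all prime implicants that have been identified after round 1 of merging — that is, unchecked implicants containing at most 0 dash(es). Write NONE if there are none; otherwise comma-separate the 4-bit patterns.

[col 0] 0010, 0101*, 0111*, 1000*, 1100*, 1101*
[col 1] -101, 01-1, 1-00, 110-
Prime implicants: -101, 0010, 01-1, 1-00, 110-

0010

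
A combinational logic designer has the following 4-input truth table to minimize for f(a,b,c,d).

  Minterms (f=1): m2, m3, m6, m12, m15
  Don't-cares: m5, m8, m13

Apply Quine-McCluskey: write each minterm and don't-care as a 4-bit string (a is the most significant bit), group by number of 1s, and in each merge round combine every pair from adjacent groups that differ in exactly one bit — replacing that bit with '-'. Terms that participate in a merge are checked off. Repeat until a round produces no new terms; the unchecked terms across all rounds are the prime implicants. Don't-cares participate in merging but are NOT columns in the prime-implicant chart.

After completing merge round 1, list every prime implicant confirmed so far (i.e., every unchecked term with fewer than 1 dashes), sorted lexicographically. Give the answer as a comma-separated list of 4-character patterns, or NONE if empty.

[col 0] 0010*, 0011*, 0101*, 0110*, 1000*, 1100*, 1101*, 1111*
[col 1] -101, 0-10, 001-, 1-00, 11-1, 110-
Prime implicants: -101, 0-10, 001-, 1-00, 11-1, 110-

NONE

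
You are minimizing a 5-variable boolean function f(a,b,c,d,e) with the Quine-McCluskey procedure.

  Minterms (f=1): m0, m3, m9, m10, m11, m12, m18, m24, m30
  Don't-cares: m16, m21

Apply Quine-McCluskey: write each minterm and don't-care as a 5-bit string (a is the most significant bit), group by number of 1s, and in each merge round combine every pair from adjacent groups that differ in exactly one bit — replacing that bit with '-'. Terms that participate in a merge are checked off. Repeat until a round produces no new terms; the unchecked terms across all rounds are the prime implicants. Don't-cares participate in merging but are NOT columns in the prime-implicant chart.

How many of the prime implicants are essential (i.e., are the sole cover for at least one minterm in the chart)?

8

[col 0] 00000*, 00011*, 01001*, 01010*, 01011*, 01100, 10000*, 10010*, 10101, 11000*, 11110
[col 1] -0000, 0-011, 010-1, 0101-, 1-000, 100-0
Prime implicants: -0000, 0-011, 010-1, 0101-, 01100, 1-000, 100-0, 10101, 11110
PI chart (minterm → PIs covering it):
  0 | -0000  (sole → essential)
  3 | 0-011  (sole → essential)
  9 | 010-1  (sole → essential)
  10 | 0101-  (sole → essential)
  11 | 0-011,010-1,0101-
  12 | 01100  (sole → essential)
  18 | 100-0  (sole → essential)
  24 | 1-000  (sole → essential)
  30 | 11110  (sole → essential)
Essential prime implicants: -0000, 0-011, 010-1, 0101-, 01100, 1-000, 100-0, 11110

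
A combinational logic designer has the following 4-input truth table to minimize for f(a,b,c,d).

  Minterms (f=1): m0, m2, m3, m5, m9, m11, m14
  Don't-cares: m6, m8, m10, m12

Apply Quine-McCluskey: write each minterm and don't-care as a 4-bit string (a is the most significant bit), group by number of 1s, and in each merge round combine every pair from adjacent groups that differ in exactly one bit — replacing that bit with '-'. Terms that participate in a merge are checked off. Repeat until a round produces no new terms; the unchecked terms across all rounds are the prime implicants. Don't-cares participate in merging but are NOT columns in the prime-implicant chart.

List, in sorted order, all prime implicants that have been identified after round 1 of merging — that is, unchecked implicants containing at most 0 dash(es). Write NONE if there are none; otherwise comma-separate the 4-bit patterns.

0101

Round 0: 0000✓ 0010✓ 0011✓ 0101 0110✓ 1000✓ 1001✓ 1010✓ 1011✓ 1100✓ 1110✓
Round 1: -000✓ -010✓ -011✓ -110✓ 0-10✓ 00-0✓ 001-✓ 1-00✓ 1-10✓ 10-0✓ 10-1✓ 100-✓ 101-✓ 11-0✓
Round 2: --10 -0-0 -01- 1--0 10--
PIs = {--10, -0-0, -01-, 0101, 1--0, 10--}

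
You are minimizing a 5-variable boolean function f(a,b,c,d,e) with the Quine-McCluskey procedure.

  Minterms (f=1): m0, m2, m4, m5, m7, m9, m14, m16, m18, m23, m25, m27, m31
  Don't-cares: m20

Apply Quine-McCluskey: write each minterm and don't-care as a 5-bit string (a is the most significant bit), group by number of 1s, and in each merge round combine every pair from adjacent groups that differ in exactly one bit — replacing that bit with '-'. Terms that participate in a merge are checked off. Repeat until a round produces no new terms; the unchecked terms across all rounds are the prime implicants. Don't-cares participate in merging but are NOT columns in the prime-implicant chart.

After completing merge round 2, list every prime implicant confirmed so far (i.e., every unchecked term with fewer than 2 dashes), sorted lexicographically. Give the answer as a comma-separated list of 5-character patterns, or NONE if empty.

[col 0] 00000*, 00010*, 00100*, 00101*, 00111*, 01001*, 01110, 10000*, 10010*, 10100*, 10111*, 11001*, 11011*, 11111*
[col 1] -0000*, -0010*, -0100*, -0111, -1001, 00-00*, 000-0*, 001-1, 0010-, 1-111, 10-00*, 100-0*, 11-11, 110-1
[col 2] -0-00, -00-0
Prime implicants: -0-00, -00-0, -0111, -1001, 001-1, 0010-, 01110, 1-111, 11-11, 110-1

-0111, -1001, 001-1, 0010-, 01110, 1-111, 11-11, 110-1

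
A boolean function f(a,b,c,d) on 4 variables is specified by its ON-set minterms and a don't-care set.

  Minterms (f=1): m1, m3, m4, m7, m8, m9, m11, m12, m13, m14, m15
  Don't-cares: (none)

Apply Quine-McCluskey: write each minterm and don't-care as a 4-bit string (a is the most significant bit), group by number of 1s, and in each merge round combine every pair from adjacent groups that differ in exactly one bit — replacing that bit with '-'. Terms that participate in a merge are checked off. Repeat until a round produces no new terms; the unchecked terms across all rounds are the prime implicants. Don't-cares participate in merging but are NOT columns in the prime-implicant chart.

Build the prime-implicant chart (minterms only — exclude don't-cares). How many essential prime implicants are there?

5

[col 0] 0001*, 0011*, 0100*, 0111*, 1000*, 1001*, 1011*, 1100*, 1101*, 1110*, 1111*
[col 1] -001*, -011*, -100, -111*, 0-11*, 00-1*, 1-00*, 1-01*, 1-11*, 10-1*, 100-*, 11-0*, 11-1*, 110-*, 111-*
[col 2] --11, -0-1, 1--1, 1-0-, 11--
Prime implicants: --11, -0-1, -100, 1--1, 1-0-, 11--
PI chart (minterm → PIs covering it):
  1 | -0-1  (sole → essential)
  3 | --11,-0-1
  4 | -100  (sole → essential)
  7 | --11  (sole → essential)
  8 | 1-0-  (sole → essential)
  9 | -0-1,1--1,1-0-
  11 | --11,-0-1,1--1
  12 | -100,1-0-,11--
  13 | 1--1,1-0-,11--
  14 | 11--  (sole → essential)
  15 | --11,1--1,11--
Essential prime implicants: --11, -0-1, -100, 1-0-, 11--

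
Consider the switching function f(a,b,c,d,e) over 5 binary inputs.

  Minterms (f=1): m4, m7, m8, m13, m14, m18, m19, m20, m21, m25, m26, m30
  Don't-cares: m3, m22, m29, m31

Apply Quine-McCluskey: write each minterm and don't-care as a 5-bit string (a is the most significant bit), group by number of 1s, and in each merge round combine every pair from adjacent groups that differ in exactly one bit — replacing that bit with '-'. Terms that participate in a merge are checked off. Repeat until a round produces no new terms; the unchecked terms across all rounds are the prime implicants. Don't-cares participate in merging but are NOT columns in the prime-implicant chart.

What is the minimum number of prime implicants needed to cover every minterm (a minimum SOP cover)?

[col 0] 00011*, 00100*, 00111*, 01000, 01101*, 01110*, 10010*, 10011*, 10100*, 10101*, 10110*, 11001*, 11010*, 11101*, 11110*, 11111*
[col 1] -0011, -0100, -1101, -1110, 00-11, 1-010*, 1-101, 1-110*, 10-10*, 1001-, 101-0, 1010-, 11-01, 11-10*, 111-1, 1111-
[col 2] 1--10
Prime implicants: -0011, -0100, -1101, -1110, 00-11, 01000, 1--10, 1-101, 1001-, 101-0, 1010-, 11-01, 111-1, 1111-
PI chart (minterm → PIs covering it):
  4 | -0100  (sole → essential)
  7 | 00-11  (sole → essential)
  8 | 01000  (sole → essential)
  13 | -1101  (sole → essential)
  14 | -1110  (sole → essential)
  18 | 1--10,1001-
  19 | -0011,1001-
  20 | -0100,101-0,1010-
  21 | 1-101,1010-
  25 | 11-01  (sole → essential)
  26 | 1--10  (sole → essential)
  30 | -1110,1--10,1111-
Essential prime implicants: -0100, -1101, -1110, 00-11, 01000, 1--10, 11-01
Petrick residual → -0011, 1-101
Minimum SOP uses 9 PIs: b'c'de + b'cd'e' + bcd'e + bcde' + a'b'de + a'bc'd'e' + ade' + acd'e + abd'e

9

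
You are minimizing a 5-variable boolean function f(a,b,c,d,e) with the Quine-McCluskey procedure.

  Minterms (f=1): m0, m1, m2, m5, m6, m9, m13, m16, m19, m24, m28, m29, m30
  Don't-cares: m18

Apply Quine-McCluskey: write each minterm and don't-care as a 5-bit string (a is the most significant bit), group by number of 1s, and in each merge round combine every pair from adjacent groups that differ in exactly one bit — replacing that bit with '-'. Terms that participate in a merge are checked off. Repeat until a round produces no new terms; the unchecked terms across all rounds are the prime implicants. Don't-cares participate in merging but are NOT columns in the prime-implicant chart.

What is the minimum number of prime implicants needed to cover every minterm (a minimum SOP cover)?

size-2^0 implicants → 00000(✓)  00001(✓)  00010(✓)  00101(✓)  00110(✓)  01001(✓)  01101(✓)  10000(✓)  10010(✓)  10011(✓)  11000(✓)  11100(✓)  11101(✓)  11110(✓)
size-2^1 implicants → -0000(✓)  -0010(✓)  -1101  0-001(✓)  0-101(✓)  00-01(✓)  00-10  000-0(✓)  0000-  01-01(✓)  1-000  100-0(✓)  1001-  11-00  111-0  1110-
size-2^2 implicants → -00-0  0--01
Unchecked terms (primes): -00-0, -1101, 0--01, 00-10, 0000-, 1-000, 1001-, 11-00, 111-0, 1110-
Minterm coverage:
  m0 ⊆ -00-0,0000-
  m1 ⊆ 0--01,0000-
  m2 ⊆ -00-0,00-10
  m5 ⊆ 0--01 [E]
  m6 ⊆ 00-10 [E]
  m9 ⊆ 0--01 [E]
  m13 ⊆ -1101,0--01
  m16 ⊆ -00-0,1-000
  m19 ⊆ 1001- [E]
  m24 ⊆ 1-000,11-00
  m28 ⊆ 11-00,111-0,1110-
  m29 ⊆ -1101,1110-
  m30 ⊆ 111-0 [E]
E = {0--01, 00-10, 1001-, 111-0}
Petrick residual → -00-0, -1101, 1-000
Cover = b'c'e' + bcd'e + a'd'e + a'b'de' + ac'd'e' + ab'c'd + abce'  |cover|=7

7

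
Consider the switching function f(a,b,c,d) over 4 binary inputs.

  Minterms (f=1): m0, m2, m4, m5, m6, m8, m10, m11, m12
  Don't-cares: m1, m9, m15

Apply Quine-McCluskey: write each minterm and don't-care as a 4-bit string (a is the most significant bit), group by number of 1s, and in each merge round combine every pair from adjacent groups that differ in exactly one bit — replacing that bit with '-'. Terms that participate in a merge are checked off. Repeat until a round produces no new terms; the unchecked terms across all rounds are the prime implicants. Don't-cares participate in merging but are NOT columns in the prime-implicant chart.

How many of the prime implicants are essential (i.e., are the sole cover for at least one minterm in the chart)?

3

[col 0] 0000*, 0001*, 0010*, 0100*, 0101*, 0110*, 1000*, 1001*, 1010*, 1011*, 1100*, 1111*
[col 1] -000*, -001*, -010*, -100*, 0-00*, 0-01*, 0-10*, 00-0*, 000-*, 01-0*, 010-*, 1-00*, 1-11, 10-0*, 10-1*, 100-*, 101-*
[col 2] --00, -0-0, -00-, 0--0, 0-0-, 10--
Prime implicants: --00, -0-0, -00-, 0--0, 0-0-, 1-11, 10--
PI chart (minterm → PIs covering it):
  0 | --00,-0-0,-00-,0--0,0-0-
  2 | -0-0,0--0
  4 | --00,0--0,0-0-
  5 | 0-0-  (sole → essential)
  6 | 0--0  (sole → essential)
  8 | --00,-0-0,-00-,10--
  10 | -0-0,10--
  11 | 1-11,10--
  12 | --00  (sole → essential)
Essential prime implicants: --00, 0--0, 0-0-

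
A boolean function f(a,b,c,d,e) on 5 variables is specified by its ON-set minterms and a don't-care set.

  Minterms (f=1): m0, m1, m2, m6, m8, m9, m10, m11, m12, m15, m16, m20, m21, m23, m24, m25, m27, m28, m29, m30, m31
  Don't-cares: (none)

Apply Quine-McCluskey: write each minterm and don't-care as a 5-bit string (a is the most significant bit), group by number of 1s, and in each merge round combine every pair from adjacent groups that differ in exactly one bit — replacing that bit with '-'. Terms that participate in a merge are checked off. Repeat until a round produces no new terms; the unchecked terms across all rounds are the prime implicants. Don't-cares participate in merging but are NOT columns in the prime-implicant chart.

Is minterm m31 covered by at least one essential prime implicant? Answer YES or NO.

[col 0] 00000*, 00001*, 00010*, 00110*, 01000*, 01001*, 01010*, 01011*, 01100*, 01111*, 10000*, 10100*, 10101*, 10111*, 11000*, 11001*, 11011*, 11100*, 11101*, 11110*, 11111*
[col 1] -0000*, -1000*, -1001*, -1011*, -1100*, -1111*, 0-000*, 0-001*, 0-010*, 00-10, 000-0*, 0000-*, 01-00*, 01-11*, 010-0*, 010-1*, 0100-*, 0101-*, 1-000*, 1-100*, 1-101*, 1-111*, 10-00*, 101-1*, 1010-*, 11-00*, 11-01*, 11-11*, 110-1*, 1100-*, 111-0*, 111-1*, 1110-*, 1111-*
[col 2] --000, -1-00, -1-11, -10-1, -100-, 0-0-0, 0-00-, 010--, 1--00, 1-1-1, 1-10-, 11--1, 11-0-, 111--
Prime implicants: --000, -1-00, -1-11, -10-1, -100-, 0-0-0, 0-00-, 00-10, 010--, 1--00, 1-1-1, 1-10-, 11--1, 11-0-, 111--
PI chart (minterm → PIs covering it):
  0 | --000,0-0-0,0-00-
  1 | 0-00-  (sole → essential)
  2 | 0-0-0,00-10
  6 | 00-10  (sole → essential)
  8 | --000,-1-00,-100-,0-0-0,0-00-,010--
  9 | -10-1,-100-,0-00-,010--
  10 | 0-0-0,010--
  11 | -1-11,-10-1,010--
  12 | -1-00  (sole → essential)
  15 | -1-11  (sole → essential)
  16 | --000,1--00
  20 | 1--00,1-10-
  21 | 1-1-1,1-10-
  23 | 1-1-1  (sole → essential)
  24 | --000,-1-00,-100-,1--00,11-0-
  25 | -10-1,-100-,11--1,11-0-
  27 | -1-11,-10-1,11--1
  28 | -1-00,1--00,1-10-,11-0-,111--
  29 | 1-1-1,1-10-,11--1,11-0-,111--
  30 | 111--  (sole → essential)
  31 | -1-11,1-1-1,11--1,111--
Essential prime implicants: -1-00, -1-11, 0-00-, 00-10, 1-1-1, 111--

YES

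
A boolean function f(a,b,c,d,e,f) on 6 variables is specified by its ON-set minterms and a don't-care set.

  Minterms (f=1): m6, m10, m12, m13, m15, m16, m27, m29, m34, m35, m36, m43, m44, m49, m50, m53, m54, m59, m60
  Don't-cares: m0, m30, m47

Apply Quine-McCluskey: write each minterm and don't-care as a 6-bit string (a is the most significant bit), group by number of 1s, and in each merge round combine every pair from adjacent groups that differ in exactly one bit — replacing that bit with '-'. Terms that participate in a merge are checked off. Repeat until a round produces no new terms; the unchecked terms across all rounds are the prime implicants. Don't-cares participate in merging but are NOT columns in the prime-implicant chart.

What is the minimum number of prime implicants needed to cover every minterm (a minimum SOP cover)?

[col 0] 000000*, 000110, 001010, 001100*, 001101*, 001111*, 010000*, 011011*, 011101*, 011110, 100010*, 100011*, 100100*, 101011*, 101100*, 101111*, 110001*, 110010*, 110101*, 110110*, 111011*, 111100*
[col 1] -01100, -01111, -11011, 0-0000, 0-1101, 0011-1, 00110-, 1-0010, 1-1011, 1-1100, 10-011, 10-100, 10001-, 101-11, 110-01, 110-10
Prime implicants: -01100, -01111, -11011, 0-0000, 0-1101, 000110, 001010, 0011-1, 00110-, 011110, 1-0010, 1-1011, 1-1100, 10-011, 10-100, 10001-, 101-11, 110-01, 110-10
PI chart (minterm → PIs covering it):
  6 | 000110  (sole → essential)
  10 | 001010  (sole → essential)
  12 | -01100,00110-
  13 | 0-1101,0011-1,00110-
  15 | -01111,0011-1
  16 | 0-0000  (sole → essential)
  27 | -11011  (sole → essential)
  29 | 0-1101  (sole → essential)
  34 | 1-0010,10001-
  35 | 10-011,10001-
  36 | 10-100  (sole → essential)
  43 | 1-1011,10-011,101-11
  44 | -01100,1-1100,10-100
  49 | 110-01  (sole → essential)
  50 | 1-0010,110-10
  53 | 110-01  (sole → essential)
  54 | 110-10  (sole → essential)
  59 | -11011,1-1011
  60 | 1-1100  (sole → essential)
Essential prime implicants: -11011, 0-0000, 0-1101, 000110, 001010, 1-1100, 10-100, 110-01, 110-10
Petrick residual → -01100, -01111, 1-0010, 10-011
Minimum SOP uses 13 PIs: b'cde'f' + b'cdef + bcd'ef + a'c'd'e'f' + a'cde'f + a'b'c'def' + a'b'cd'ef' + ac'd'ef' + acde'f' + ab'd'ef + ab'de'f' + abc'e'f + abc'ef'

13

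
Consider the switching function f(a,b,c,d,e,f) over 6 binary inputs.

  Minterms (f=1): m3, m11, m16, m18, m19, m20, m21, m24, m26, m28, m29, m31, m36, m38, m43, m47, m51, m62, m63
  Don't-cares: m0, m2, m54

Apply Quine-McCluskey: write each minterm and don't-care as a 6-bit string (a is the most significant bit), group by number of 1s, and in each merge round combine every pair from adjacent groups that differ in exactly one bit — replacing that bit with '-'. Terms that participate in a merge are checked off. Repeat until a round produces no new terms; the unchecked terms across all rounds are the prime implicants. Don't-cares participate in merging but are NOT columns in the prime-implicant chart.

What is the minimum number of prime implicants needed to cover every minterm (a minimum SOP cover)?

8

Round 0: 000000✓ 000010✓ 000011✓ 001011✓ 010000✓ 010010✓ 010011✓ 010100✓ 010101✓ 011000✓ 011010✓ 011100✓ 011101✓ 011111✓ 100100✓ 100110✓ 101011✓ 101111✓ 110011✓ 110110✓ 111110✓ 111111✓
Round 1: -01011 -10011 -11111 0-0000✓ 0-0010✓ 0-0011✓ 00-011 0000-0✓ 00001-✓ 01-000✓ 01-010✓ 01-100✓ 01-101✓ 010-00✓ 0100-0✓ 01001-✓ 01010-✓ 011-00✓ 0110-0✓ 0111-1 01110-✓ 1-0110 1-1111 1001-0 101-11 11-110 11111-
Round 2: 0-00-0 0-001- 01--00 01-0-0 01-10-
PIs = {-01011, -10011, -11111, 0-00-0, 0-001-, 00-011, 01--00, 01-0-0, 01-10-, 0111-1, 1-0110, 1-1111, 1001-0, 101-11, 11-110, 11111-}
Coverage chart:
  m3: 0-001-,00-011
  m11: -01011,00-011
  m16: 0-00-0,01--00,01-0-0
  m18: 0-00-0,0-001-,01-0-0
  m19: -10011,0-001-
  m20: 01--00,01-10-
  m21: 01-10- ←essential
  m24: 01--00,01-0-0
  m26: 01-0-0 ←essential
  m28: 01--00,01-10-
  m29: 01-10-,0111-1
  m31: -11111,0111-1
  m36: 1001-0 ←essential
  m38: 1-0110,1001-0
  m43: -01011,101-11
  m47: 1-1111,101-11
  m51: -10011 ←essential
  m62: 11-110,11111-
  m63: -11111,1-1111,11111-
Essential: -10011, 01-0-0, 01-10-, 1001-0
Petrick residual → -11111, 00-011, 101-11, 11-110
Min cover (8 terms): bc'd'ef + bcdef + a'b'd'ef + a'bd'f' + a'bde' + ab'c'df' + ab'cef + abdef'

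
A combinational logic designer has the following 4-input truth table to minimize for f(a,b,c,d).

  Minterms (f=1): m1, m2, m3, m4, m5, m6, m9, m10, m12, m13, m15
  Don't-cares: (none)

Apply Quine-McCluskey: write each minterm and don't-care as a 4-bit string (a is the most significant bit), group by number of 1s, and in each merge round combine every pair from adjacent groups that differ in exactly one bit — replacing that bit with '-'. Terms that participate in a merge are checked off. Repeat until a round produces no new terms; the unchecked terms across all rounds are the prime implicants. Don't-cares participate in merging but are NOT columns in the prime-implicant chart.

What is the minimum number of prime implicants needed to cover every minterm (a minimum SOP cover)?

6

Round 0: 0001✓ 0010✓ 0011✓ 0100✓ 0101✓ 0110✓ 1001✓ 1010✓ 1100✓ 1101✓ 1111✓
Round 1: -001✓ -010 -100✓ -101✓ 0-01✓ 0-10 00-1 001- 01-0 010-✓ 1-01✓ 11-1 110-✓
Round 2: --01 -10-
PIs = {--01, -010, -10-, 0-10, 00-1, 001-, 01-0, 11-1}
Coverage chart:
  m1: --01,00-1
  m2: -010,0-10,001-
  m3: 00-1,001-
  m4: -10-,01-0
  m5: --01,-10-
  m6: 0-10,01-0
  m9: --01 ←essential
  m10: -010 ←essential
  m12: -10- ←essential
  m13: --01,-10-,11-1
  m15: 11-1 ←essential
Essential: --01, -010, -10-, 11-1
Petrick residual → 0-10, 00-1
Min cover (6 terms): c'd + b'cd' + bc' + a'cd' + a'b'd + abd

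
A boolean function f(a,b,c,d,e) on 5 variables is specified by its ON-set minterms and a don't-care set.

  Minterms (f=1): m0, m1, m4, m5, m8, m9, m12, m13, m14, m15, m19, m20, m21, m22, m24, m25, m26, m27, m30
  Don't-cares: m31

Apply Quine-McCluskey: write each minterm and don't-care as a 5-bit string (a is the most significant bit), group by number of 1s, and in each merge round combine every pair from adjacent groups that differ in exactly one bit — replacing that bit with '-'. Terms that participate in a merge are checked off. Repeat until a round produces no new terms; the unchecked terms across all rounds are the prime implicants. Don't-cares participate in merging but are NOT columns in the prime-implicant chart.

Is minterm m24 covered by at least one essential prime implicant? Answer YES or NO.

size-2^0 implicants → 00000(✓)  00001(✓)  00100(✓)  00101(✓)  01000(✓)  01001(✓)  01100(✓)  01101(✓)  01110(✓)  01111(✓)  10011(✓)  10100(✓)  10101(✓)  10110(✓)  11000(✓)  11001(✓)  11010(✓)  11011(✓)  11110(✓)  11111(✓)
size-2^1 implicants → -0100(✓)  -0101(✓)  -1000(✓)  -1001(✓)  -1110(✓)  -1111(✓)  0-000(✓)  0-001(✓)  0-100(✓)  0-101(✓)  00-00(✓)  00-01(✓)  0000-(✓)  0010-(✓)  01-00(✓)  01-01(✓)  0100-(✓)  011-0(✓)  011-1(✓)  0110-(✓)  0111-(✓)  1-011  1-110  101-0  1010-(✓)  11-10(✓)  11-11(✓)  110-0(✓)  110-1(✓)  1100-(✓)  1101-(✓)  1111-(✓)
size-2^2 implicants → -010-  -100-  -111-  0--00(✓)  0--01(✓)  0-00-(✓)  0-10-(✓)  00-0-(✓)  01-0-(✓)  011--  11-1-  110--
size-2^3 implicants → 0--0-
Unchecked terms (primes): -010-, -100-, -111-, 0--0-, 011--, 1-011, 1-110, 101-0, 11-1-, 110--
Minterm coverage:
  m0 ⊆ 0--0- [E]
  m1 ⊆ 0--0- [E]
  m4 ⊆ -010-,0--0-
  m5 ⊆ -010-,0--0-
  m8 ⊆ -100-,0--0-
  m9 ⊆ -100-,0--0-
  m12 ⊆ 0--0-,011--
  m13 ⊆ 0--0-,011--
  m14 ⊆ -111-,011--
  m15 ⊆ -111-,011--
  m19 ⊆ 1-011 [E]
  m20 ⊆ -010-,101-0
  m21 ⊆ -010- [E]
  m22 ⊆ 1-110,101-0
  m24 ⊆ -100-,110--
  m25 ⊆ -100-,110--
  m26 ⊆ 11-1-,110--
  m27 ⊆ 1-011,11-1-,110--
  m30 ⊆ -111-,1-110,11-1-
E = {-010-, 0--0-, 1-011}

NO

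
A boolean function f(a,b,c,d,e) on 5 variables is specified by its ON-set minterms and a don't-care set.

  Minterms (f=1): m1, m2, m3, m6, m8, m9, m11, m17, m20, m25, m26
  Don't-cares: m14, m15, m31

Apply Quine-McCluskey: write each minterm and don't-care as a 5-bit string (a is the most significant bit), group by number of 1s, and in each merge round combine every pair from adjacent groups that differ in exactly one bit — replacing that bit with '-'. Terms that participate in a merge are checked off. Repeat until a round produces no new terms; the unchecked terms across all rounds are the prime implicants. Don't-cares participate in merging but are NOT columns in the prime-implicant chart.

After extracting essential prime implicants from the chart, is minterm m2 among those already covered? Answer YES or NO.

Round 0: 00001✓ 00010✓ 00011✓ 00110✓ 01000✓ 01001✓ 01011✓ 01110✓ 01111✓ 10001✓ 10100 11001✓ 11010 11111✓
Round 1: -0001✓ -1001✓ -1111 0-001✓ 0-011✓ 0-110 00-10 000-1✓ 0001- 01-11 010-1✓ 0100- 0111- 1-001✓
Round 2: --001 0-0-1
PIs = {--001, -1111, 0-0-1, 0-110, 00-10, 0001-, 01-11, 0100-, 0111-, 10100, 11010}
Coverage chart:
  m1: --001,0-0-1
  m2: 00-10,0001-
  m3: 0-0-1,0001-
  m6: 0-110,00-10
  m8: 0100- ←essential
  m9: --001,0-0-1,0100-
  m11: 0-0-1,01-11
  m17: --001 ←essential
  m20: 10100 ←essential
  m25: --001 ←essential
  m26: 11010 ←essential
Essential: --001, 0100-, 10100, 11010

NO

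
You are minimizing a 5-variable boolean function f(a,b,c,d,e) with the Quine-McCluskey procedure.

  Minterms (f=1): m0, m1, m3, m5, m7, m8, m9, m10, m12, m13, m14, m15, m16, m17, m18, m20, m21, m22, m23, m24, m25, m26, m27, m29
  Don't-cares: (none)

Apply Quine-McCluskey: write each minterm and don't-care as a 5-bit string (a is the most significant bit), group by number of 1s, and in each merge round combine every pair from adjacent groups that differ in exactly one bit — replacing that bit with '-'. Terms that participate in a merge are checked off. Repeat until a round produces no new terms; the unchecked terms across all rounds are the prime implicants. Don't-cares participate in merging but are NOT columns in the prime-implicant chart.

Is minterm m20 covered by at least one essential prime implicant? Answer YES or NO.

[col 0] 00000*, 00001*, 00011*, 00101*, 00111*, 01000*, 01001*, 01010*, 01100*, 01101*, 01110*, 01111*, 10000*, 10001*, 10010*, 10100*, 10101*, 10110*, 10111*, 11000*, 11001*, 11010*, 11011*, 11101*
[col 1] -0000*, -0001*, -0101*, -0111*, -1000*, -1001*, -1010*, -1101*, 0-000*, 0-001*, 0-101*, 0-111*, 00-01*, 00-11*, 000-1*, 0000-*, 001-1*, 01-00*, 01-01*, 01-10*, 010-0*, 0100-*, 011-0*, 011-1*, 0110-*, 0111-*, 1-000*, 1-001*, 1-010*, 1-101*, 10-00*, 10-01*, 10-10*, 100-0*, 1000-*, 101-0*, 101-1*, 1010-*, 1011-*, 11-01*, 110-0*, 110-1*, 1100-*, 1101-*
[col 2] --000*, --001*, --101*, -0-01*, -000-*, -01-1, -1-01*, -10-0, -100-*, 0--01*, 0-00-*, 0-1-1, 00--1, 01--0, 01-0-, 011--, 1--01*, 1-0-0, 1-00-*, 10--0, 10-0-, 101--, 110--
[col 3] ---01, --00-
Prime implicants: ---01, --00-, -01-1, -10-0, 0-1-1, 00--1, 01--0, 01-0-, 011--, 1-0-0, 10--0, 10-0-, 101--, 110--
PI chart (minterm → PIs covering it):
  0 | --00-  (sole → essential)
  1 | ---01,--00-,00--1
  3 | 00--1  (sole → essential)
  5 | ---01,-01-1,0-1-1,00--1
  7 | -01-1,0-1-1,00--1
  8 | --00-,-10-0,01--0,01-0-
  9 | ---01,--00-,01-0-
  10 | -10-0,01--0
  12 | 01--0,01-0-,011--
  13 | ---01,0-1-1,01-0-,011--
  14 | 01--0,011--
  15 | 0-1-1,011--
  16 | --00-,1-0-0,10--0,10-0-
  17 | ---01,--00-,10-0-
  18 | 1-0-0,10--0
  20 | 10--0,10-0-,101--
  21 | ---01,-01-1,10-0-,101--
  22 | 10--0,101--
  23 | -01-1,101--
  24 | --00-,-10-0,1-0-0,110--
  25 | ---01,--00-,110--
  26 | -10-0,1-0-0,110--
  27 | 110--  (sole → essential)
  29 | ---01  (sole → essential)
Essential prime implicants: ---01, --00-, 00--1, 110--

NO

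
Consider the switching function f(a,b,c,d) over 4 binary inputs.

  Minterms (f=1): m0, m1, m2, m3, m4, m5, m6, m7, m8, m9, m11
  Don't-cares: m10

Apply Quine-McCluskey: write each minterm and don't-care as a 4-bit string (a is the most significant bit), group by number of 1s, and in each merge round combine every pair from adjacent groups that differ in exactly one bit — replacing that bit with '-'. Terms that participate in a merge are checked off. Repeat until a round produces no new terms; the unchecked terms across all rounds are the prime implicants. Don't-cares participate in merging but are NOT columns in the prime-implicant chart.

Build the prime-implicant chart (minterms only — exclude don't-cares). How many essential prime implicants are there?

Round 0: 0000✓ 0001✓ 0010✓ 0011✓ 0100✓ 0101✓ 0110✓ 0111✓ 1000✓ 1001✓ 1010✓ 1011✓
Round 1: -000✓ -001✓ -010✓ -011✓ 0-00✓ 0-01✓ 0-10✓ 0-11✓ 00-0✓ 00-1✓ 000-✓ 001-✓ 01-0✓ 01-1✓ 010-✓ 011-✓ 10-0✓ 10-1✓ 100-✓ 101-✓
Round 2: -0-0✓ -0-1✓ -00-✓ -01-✓ 0--0✓ 0--1✓ 0-0-✓ 0-1-✓ 00--✓ 01--✓ 10--✓
Round 3: -0-- 0---
PIs = {-0--, 0---}
Coverage chart:
  m0: -0--,0---
  m1: -0--,0---
  m2: -0--,0---
  m3: -0--,0---
  m4: 0--- ←essential
  m5: 0--- ←essential
  m6: 0--- ←essential
  m7: 0--- ←essential
  m8: -0-- ←essential
  m9: -0-- ←essential
  m11: -0-- ←essential
Essential: -0--, 0---

2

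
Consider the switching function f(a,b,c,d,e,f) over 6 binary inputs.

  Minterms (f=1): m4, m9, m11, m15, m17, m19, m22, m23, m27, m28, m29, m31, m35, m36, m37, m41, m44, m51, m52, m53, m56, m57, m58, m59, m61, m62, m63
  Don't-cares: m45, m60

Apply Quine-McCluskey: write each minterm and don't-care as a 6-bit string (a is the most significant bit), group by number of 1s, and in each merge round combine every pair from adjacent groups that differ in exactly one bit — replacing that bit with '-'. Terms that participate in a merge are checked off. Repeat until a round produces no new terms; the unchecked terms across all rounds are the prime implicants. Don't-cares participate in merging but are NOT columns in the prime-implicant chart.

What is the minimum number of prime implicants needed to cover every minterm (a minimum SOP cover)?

9

[col 0] 000100*, 001001*, 001011*, 001111*, 010001*, 010011*, 010110*, 010111*, 011011*, 011100*, 011101*, 011111*, 100011*, 100100*, 100101*, 101001*, 101100*, 101101*, 110011*, 110100*, 110101*, 111000*, 111001*, 111010*, 111011*, 111100*, 111101*, 111110*, 111111*
[col 1] -00100, -01001, -10011*, -11011*, -11100*, -11101*, -11111*, 0-1011*, 0-1111*, 001-11*, 0010-1, 01-011*, 01-111*, 010-11*, 0100-1, 01011-, 011-11*, 0111-1*, 01110-*, 1-0011, 1-0100*, 1-0101*, 1-1001*, 1-1100*, 1-1101*, 10-100*, 10-101*, 10010-*, 101-01*, 10110-*, 11-011*, 11-100*, 11-101*, 11010-*, 111-00*, 111-01*, 111-10*, 111-11*, 1110-0*, 1110-1*, 11100-*, 11101-*, 1111-0*, 1111-1*, 11110-*, 11111-*
[col 2] -1-011, -11-11, -111-1, -1110-, 0-1-11, 01--11, 1--100*, 1--101*, 1-010-*, 1-1-01, 1-110-*, 10-10-*, 11-10-*, 111--0*, 111--1*, 111-0-*, 111-1-*, 1110--*, 1111--*
[col 3] 1--10-, 111---
Prime implicants: -00100, -01001, -1-011, -11-11, -111-1, -1110-, 0-1-11, 0010-1, 01--11, 0100-1, 01011-, 1--10-, 1-0011, 1-1-01, 111---
PI chart (minterm → PIs covering it):
  4 | -00100  (sole → essential)
  9 | -01001,0010-1
  11 | 0-1-11,0010-1
  15 | 0-1-11  (sole → essential)
  17 | 0100-1  (sole → essential)
  19 | -1-011,01--11,0100-1
  22 | 01011-  (sole → essential)
  23 | 01--11,01011-
  27 | -1-011,-11-11,0-1-11,01--11
  28 | -1110-  (sole → essential)
  29 | -111-1,-1110-
  31 | -11-11,-111-1,0-1-11,01--11
  35 | 1-0011  (sole → essential)
  36 | -00100,1--10-
  37 | 1--10-  (sole → essential)
  41 | -01001,1-1-01
  44 | 1--10-  (sole → essential)
  51 | -1-011,1-0011
  52 | 1--10-  (sole → essential)
  53 | 1--10-  (sole → essential)
  56 | 111---  (sole → essential)
  57 | 1-1-01,111---
  58 | 111---  (sole → essential)
  59 | -1-011,-11-11,111---
  61 | -111-1,-1110-,1--10-,1-1-01,111---
  62 | 111---  (sole → essential)
  63 | -11-11,-111-1,111---
Essential prime implicants: -00100, -1110-, 0-1-11, 0100-1, 01011-, 1--10-, 1-0011, 111---
Petrick residual → -01001
Minimum SOP uses 9 PIs: b'c'de'f' + b'cd'e'f + bcde' + a'cef + a'bc'd'f + a'bc'de + ade' + ac'd'ef + abc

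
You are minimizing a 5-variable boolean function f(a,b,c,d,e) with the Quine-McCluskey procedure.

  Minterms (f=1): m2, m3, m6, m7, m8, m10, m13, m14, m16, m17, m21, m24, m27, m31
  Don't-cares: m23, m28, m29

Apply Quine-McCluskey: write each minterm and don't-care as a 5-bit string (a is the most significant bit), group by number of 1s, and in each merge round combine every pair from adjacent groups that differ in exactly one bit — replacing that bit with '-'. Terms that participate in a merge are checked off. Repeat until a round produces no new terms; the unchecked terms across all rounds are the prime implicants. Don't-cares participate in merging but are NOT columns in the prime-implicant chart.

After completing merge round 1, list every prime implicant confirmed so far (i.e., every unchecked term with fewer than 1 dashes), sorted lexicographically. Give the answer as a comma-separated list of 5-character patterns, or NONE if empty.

Round 0: 00010✓ 00011✓ 00110✓ 00111✓ 01000✓ 01010✓ 01101✓ 01110✓ 10000✓ 10001✓ 10101✓ 10111✓ 11000✓ 11011✓ 11100✓ 11101✓ 11111✓
Round 1: -0111 -1000 -1101 0-010✓ 0-110✓ 00-10✓ 00-11✓ 0001-✓ 0011-✓ 01-10✓ 010-0 1-000 1-101✓ 1-111✓ 10-01 1000- 101-1✓ 11-00 11-11 111-1✓ 1110-
Round 2: 0--10 00-1- 1-1-1
PIs = {-0111, -1000, -1101, 0--10, 00-1-, 010-0, 1-000, 1-1-1, 10-01, 1000-, 11-00, 11-11, 1110-}

NONE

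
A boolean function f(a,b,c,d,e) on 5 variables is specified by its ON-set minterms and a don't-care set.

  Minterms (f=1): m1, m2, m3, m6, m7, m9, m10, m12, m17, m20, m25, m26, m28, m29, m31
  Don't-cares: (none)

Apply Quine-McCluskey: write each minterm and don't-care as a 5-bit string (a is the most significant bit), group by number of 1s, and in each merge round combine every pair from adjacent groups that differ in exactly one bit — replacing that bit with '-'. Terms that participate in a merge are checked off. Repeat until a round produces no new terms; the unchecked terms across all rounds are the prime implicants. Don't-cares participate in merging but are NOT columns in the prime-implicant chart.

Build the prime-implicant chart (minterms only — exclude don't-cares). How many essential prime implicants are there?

6

size-2^0 implicants → 00001(✓)  00010(✓)  00011(✓)  00110(✓)  00111(✓)  01001(✓)  01010(✓)  01100(✓)  10001(✓)  10100(✓)  11001(✓)  11010(✓)  11100(✓)  11101(✓)  11111(✓)
size-2^1 implicants → -0001(✓)  -1001(✓)  -1010  -1100  0-001(✓)  0-010  00-10(✓)  00-11(✓)  000-1  0001-(✓)  0011-(✓)  1-001(✓)  1-100  11-01  111-1  1110-
size-2^2 implicants → --001  00-1-
Unchecked terms (primes): --001, -1010, -1100, 0-010, 00-1-, 000-1, 1-100, 11-01, 111-1, 1110-
Minterm coverage:
  m1 ⊆ --001,000-1
  m2 ⊆ 0-010,00-1-
  m3 ⊆ 00-1-,000-1
  m6 ⊆ 00-1- [E]
  m7 ⊆ 00-1- [E]
  m9 ⊆ --001 [E]
  m10 ⊆ -1010,0-010
  m12 ⊆ -1100 [E]
  m17 ⊆ --001 [E]
  m20 ⊆ 1-100 [E]
  m25 ⊆ --001,11-01
  m26 ⊆ -1010 [E]
  m28 ⊆ -1100,1-100,1110-
  m29 ⊆ 11-01,111-1,1110-
  m31 ⊆ 111-1 [E]
E = {--001, -1010, -1100, 00-1-, 1-100, 111-1}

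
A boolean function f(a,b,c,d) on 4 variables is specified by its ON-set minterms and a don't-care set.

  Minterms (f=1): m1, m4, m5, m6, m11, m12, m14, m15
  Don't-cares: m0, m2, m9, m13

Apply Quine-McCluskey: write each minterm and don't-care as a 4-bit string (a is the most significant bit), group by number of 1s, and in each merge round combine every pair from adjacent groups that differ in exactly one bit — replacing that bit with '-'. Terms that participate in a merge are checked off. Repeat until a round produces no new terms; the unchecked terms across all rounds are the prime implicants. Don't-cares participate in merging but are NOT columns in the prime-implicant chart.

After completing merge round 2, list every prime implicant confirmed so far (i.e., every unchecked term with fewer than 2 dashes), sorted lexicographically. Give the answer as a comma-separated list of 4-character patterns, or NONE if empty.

NONE

size-2^0 implicants → 0000(✓)  0001(✓)  0010(✓)  0100(✓)  0101(✓)  0110(✓)  1001(✓)  1011(✓)  1100(✓)  1101(✓)  1110(✓)  1111(✓)
size-2^1 implicants → -001(✓)  -100(✓)  -101(✓)  -110(✓)  0-00(✓)  0-01(✓)  0-10(✓)  00-0(✓)  000-(✓)  01-0(✓)  010-(✓)  1-01(✓)  1-11(✓)  10-1(✓)  11-0(✓)  11-1(✓)  110-(✓)  111-(✓)
size-2^2 implicants → --01  -1-0  -10-  0--0  0-0-  1--1  11--
Unchecked terms (primes): --01, -1-0, -10-, 0--0, 0-0-, 1--1, 11--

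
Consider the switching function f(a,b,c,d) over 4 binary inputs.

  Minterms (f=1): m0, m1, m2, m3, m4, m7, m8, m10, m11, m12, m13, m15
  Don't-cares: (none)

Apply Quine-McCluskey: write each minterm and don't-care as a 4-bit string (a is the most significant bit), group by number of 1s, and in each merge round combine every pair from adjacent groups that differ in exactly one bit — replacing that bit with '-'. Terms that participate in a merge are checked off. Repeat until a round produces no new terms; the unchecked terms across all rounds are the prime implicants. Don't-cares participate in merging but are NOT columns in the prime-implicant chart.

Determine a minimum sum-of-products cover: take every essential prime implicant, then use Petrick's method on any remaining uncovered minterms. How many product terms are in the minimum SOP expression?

size-2^0 implicants → 0000(✓)  0001(✓)  0010(✓)  0011(✓)  0100(✓)  0111(✓)  1000(✓)  1010(✓)  1011(✓)  1100(✓)  1101(✓)  1111(✓)
size-2^1 implicants → -000(✓)  -010(✓)  -011(✓)  -100(✓)  -111(✓)  0-00(✓)  0-11(✓)  00-0(✓)  00-1(✓)  000-(✓)  001-(✓)  1-00(✓)  1-11(✓)  10-0(✓)  101-(✓)  11-1  110-
size-2^2 implicants → --00  --11  -0-0  -01-  00--
Unchecked terms (primes): --00, --11, -0-0, -01-, 00--, 11-1, 110-
Minterm coverage:
  m0 ⊆ --00,-0-0,00--
  m1 ⊆ 00-- [E]
  m2 ⊆ -0-0,-01-,00--
  m3 ⊆ --11,-01-,00--
  m4 ⊆ --00 [E]
  m7 ⊆ --11 [E]
  m8 ⊆ --00,-0-0
  m10 ⊆ -0-0,-01-
  m11 ⊆ --11,-01-
  m12 ⊆ --00,110-
  m13 ⊆ 11-1,110-
  m15 ⊆ --11,11-1
E = {--00, --11, 00--}
Petrick residual → -0-0, 11-1
Cover = c'd' + cd + b'd' + a'b' + abd  |cover|=5

5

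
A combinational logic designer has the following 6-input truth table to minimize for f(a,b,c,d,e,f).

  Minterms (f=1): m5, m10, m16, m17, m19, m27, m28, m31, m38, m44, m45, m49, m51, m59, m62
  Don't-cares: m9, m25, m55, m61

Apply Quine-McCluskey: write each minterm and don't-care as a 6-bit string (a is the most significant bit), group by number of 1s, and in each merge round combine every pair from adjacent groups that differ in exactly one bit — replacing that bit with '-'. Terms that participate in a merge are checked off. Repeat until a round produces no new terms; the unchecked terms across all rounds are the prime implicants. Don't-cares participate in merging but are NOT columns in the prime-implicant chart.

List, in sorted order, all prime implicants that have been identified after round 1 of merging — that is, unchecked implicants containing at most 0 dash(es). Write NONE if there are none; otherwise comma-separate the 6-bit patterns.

Round 0: 000101 001001✓ 001010 010000✓ 010001✓ 010011✓ 011001✓ 011011✓ 011100 011111✓ 100110 101100✓ 101101✓ 110001✓ 110011✓ 110111✓ 111011✓ 111101✓ 111110
Round 1: -10001✓ -10011✓ -11011✓ 0-1001 01-001✓ 01-011✓ 0100-1✓ 01000- 011-11 0110-1✓ 1-1101 10110- 11-011✓ 110-11 1100-1✓
Round 2: -1-011 -100-1 01-0-1
PIs = {-1-011, -100-1, 0-1001, 000101, 001010, 01-0-1, 01000-, 011-11, 011100, 1-1101, 100110, 10110-, 110-11, 111110}

000101, 001010, 011100, 100110, 111110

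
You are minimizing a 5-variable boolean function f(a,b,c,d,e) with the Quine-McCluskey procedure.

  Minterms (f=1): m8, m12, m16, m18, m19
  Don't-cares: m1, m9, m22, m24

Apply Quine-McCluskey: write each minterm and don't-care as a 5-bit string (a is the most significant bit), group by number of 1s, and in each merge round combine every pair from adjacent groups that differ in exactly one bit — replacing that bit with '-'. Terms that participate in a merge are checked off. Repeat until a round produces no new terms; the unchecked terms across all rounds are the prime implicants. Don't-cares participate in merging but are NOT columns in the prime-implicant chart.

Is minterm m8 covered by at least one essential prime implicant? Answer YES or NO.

[col 0] 00001*, 01000*, 01001*, 01100*, 10000*, 10010*, 10011*, 10110*, 11000*
[col 1] -1000, 0-001, 01-00, 0100-, 1-000, 10-10, 100-0, 1001-
Prime implicants: -1000, 0-001, 01-00, 0100-, 1-000, 10-10, 100-0, 1001-
PI chart (minterm → PIs covering it):
  8 | -1000,01-00,0100-
  12 | 01-00  (sole → essential)
  16 | 1-000,100-0
  18 | 10-10,100-0,1001-
  19 | 1001-  (sole → essential)
Essential prime implicants: 01-00, 1001-

YES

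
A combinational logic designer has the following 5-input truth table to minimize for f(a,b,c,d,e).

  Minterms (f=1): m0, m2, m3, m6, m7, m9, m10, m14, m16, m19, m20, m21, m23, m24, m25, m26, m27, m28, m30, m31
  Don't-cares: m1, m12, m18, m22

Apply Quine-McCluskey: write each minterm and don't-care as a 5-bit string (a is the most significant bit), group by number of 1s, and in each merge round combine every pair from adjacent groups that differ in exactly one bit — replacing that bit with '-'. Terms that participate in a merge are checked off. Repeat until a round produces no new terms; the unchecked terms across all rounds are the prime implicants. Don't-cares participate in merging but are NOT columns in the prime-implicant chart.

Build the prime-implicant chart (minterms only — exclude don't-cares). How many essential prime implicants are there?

size-2^0 implicants → 00000(✓)  00001(✓)  00010(✓)  00011(✓)  00110(✓)  00111(✓)  01001(✓)  01010(✓)  01100(✓)  01110(✓)  10000(✓)  10010(✓)  10011(✓)  10100(✓)  10101(✓)  10110(✓)  10111(✓)  11000(✓)  11001(✓)  11010(✓)  11011(✓)  11100(✓)  11110(✓)  11111(✓)
size-2^1 implicants → -0000(✓)  -0010(✓)  -0011(✓)  -0110(✓)  -0111(✓)  -1001  -1010(✓)  -1100(✓)  -1110(✓)  0-001  0-010(✓)  0-110(✓)  00-10(✓)  00-11(✓)  000-0(✓)  000-1(✓)  0000-(✓)  0001-(✓)  0011-(✓)  01-10(✓)  011-0(✓)  1-000(✓)  1-010(✓)  1-011(✓)  1-100(✓)  1-110(✓)  1-111(✓)  10-00(✓)  10-10(✓)  10-11(✓)  100-0(✓)  1001-(✓)  101-0(✓)  101-1(✓)  1010-(✓)  1011-(✓)  11-00(✓)  11-10(✓)  11-11(✓)  110-0(✓)  110-1(✓)  1100-(✓)  1101-(✓)  111-0(✓)  1111-(✓)
size-2^2 implicants → --010(✓)  --110(✓)  -0-10(✓)  -0-11(✓)  -00-0  -001-(✓)  -011-(✓)  -1-10(✓)  -11-0  0--10(✓)  00-1-(✓)  000--  1--00(✓)  1--10(✓)  1--11(✓)  1-0-0(✓)  1-01-(✓)  1-1-0(✓)  1-11-(✓)  10--0(✓)  10-1-(✓)  101--  11--0(✓)  11-1-(✓)  110--
size-2^3 implicants → ---10  -0-1-  1---0  1--1-
Unchecked terms (primes): ---10, -0-1-, -00-0, -1001, -11-0, 0-001, 000--, 1---0, 1--1-, 101--, 110--
Minterm coverage:
  m0 ⊆ -00-0,000--
  m2 ⊆ ---10,-0-1-,-00-0,000--
  m3 ⊆ -0-1-,000--
  m6 ⊆ ---10,-0-1-
  m7 ⊆ -0-1- [E]
  m9 ⊆ -1001,0-001
  m10 ⊆ ---10 [E]
  m14 ⊆ ---10,-11-0
  m16 ⊆ -00-0,1---0
  m19 ⊆ -0-1-,1--1-
  m20 ⊆ 1---0,101--
  m21 ⊆ 101-- [E]
  m23 ⊆ -0-1-,1--1-,101--
  m24 ⊆ 1---0,110--
  m25 ⊆ -1001,110--
  m26 ⊆ ---10,1---0,1--1-,110--
  m27 ⊆ 1--1-,110--
  m28 ⊆ -11-0,1---0
  m30 ⊆ ---10,-11-0,1---0,1--1-
  m31 ⊆ 1--1- [E]
E = {---10, -0-1-, 1--1-, 101--}

4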